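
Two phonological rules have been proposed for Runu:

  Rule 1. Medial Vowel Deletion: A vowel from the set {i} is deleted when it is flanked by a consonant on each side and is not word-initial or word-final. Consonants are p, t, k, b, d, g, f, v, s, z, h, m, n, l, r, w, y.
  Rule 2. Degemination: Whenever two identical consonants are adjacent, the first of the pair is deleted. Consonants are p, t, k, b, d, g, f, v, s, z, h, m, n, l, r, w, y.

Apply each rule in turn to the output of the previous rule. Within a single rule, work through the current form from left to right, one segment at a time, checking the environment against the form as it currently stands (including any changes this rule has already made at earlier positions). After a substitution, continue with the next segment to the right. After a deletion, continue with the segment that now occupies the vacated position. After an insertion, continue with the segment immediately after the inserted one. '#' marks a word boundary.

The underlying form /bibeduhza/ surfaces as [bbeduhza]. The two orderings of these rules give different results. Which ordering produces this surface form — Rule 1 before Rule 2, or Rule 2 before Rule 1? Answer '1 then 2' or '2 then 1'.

2 then 1

Order 1 then 2:
  1 Medial Vowel Deletion: [bibeduhza] → [bbeduhza]
  2 Degemination: [bbeduhza] → [beduhza]
  result: [beduhza]
Order 2 then 1:
  2 Degemination: no change — [bibeduhza]
  1 Medial Vowel Deletion: [bibeduhza] → [bbeduhza]
  result: [bbeduhza]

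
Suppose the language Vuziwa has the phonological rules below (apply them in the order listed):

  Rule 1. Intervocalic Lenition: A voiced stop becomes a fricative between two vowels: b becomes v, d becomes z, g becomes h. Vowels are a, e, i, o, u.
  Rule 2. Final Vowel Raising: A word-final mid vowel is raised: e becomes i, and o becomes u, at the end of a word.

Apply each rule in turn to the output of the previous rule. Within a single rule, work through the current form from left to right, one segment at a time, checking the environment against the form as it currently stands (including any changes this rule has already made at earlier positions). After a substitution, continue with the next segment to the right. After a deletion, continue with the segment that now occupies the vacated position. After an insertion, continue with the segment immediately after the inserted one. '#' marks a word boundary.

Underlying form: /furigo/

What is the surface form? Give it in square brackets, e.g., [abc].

[furihu]

Rule 1 Intervocalic Lenition: [furigo] → [furiho]
Rule 2 Final Vowel Raising: [furiho] → [furihu]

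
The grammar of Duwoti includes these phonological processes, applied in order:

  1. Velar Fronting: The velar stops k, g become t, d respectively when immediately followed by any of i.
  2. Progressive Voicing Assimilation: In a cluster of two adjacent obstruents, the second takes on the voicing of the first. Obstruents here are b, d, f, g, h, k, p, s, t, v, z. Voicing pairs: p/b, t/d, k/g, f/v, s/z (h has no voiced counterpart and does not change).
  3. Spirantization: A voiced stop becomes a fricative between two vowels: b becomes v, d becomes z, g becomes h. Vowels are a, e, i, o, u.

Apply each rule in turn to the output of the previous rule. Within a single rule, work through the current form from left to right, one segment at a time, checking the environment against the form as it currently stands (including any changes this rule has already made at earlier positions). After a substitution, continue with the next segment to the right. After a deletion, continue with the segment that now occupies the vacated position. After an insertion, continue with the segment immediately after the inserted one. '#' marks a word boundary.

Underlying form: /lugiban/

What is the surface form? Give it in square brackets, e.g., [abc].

1 Velar Fronting: [lugiban] → [ludiban]
2 Progressive Voicing Assimilation: no change — [ludiban]
3 Spirantization: [ludiban] → [luzivan]

[luzivan]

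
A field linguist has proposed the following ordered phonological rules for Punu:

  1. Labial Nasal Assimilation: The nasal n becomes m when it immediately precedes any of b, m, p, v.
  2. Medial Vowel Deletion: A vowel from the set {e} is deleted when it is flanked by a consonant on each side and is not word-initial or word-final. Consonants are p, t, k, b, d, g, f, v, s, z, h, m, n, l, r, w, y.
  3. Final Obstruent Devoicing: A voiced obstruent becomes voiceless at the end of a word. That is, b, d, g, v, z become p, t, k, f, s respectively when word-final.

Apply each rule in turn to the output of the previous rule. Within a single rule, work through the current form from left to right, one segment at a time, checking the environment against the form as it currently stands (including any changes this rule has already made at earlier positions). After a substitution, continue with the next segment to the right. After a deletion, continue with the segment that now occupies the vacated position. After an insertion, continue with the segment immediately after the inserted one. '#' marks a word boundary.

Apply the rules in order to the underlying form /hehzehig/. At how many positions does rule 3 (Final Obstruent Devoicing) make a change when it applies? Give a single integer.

1 Labial Nasal Assimilation: no change — [hehzehig]
2 Medial Vowel Deletion: [hehzehig] → [hhzhig]
3 Final Obstruent Devoicing: [hhzhig] → [hhzhik]
Rule 3 changed 1 position(s).

1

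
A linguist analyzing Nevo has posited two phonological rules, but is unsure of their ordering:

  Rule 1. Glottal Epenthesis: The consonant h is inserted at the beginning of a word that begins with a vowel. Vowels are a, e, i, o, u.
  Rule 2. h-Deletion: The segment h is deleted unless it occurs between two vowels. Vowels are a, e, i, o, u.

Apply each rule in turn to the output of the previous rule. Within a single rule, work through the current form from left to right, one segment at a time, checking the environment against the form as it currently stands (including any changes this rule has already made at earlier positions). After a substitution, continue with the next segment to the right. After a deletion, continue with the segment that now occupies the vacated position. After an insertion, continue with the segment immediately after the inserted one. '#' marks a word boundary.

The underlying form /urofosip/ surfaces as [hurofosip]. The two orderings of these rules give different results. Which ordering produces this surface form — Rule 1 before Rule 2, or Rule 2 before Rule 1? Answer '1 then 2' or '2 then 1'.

Order 1 then 2:
  1 Glottal Epenthesis: [urofosip] → [hurofosip]
  2 h-Deletion: [hurofosip] → [urofosip]
  result: [urofosip]
Order 2 then 1:
  2 h-Deletion: no change — [urofosip]
  1 Glottal Epenthesis: [urofosip] → [hurofosip]
  result: [hurofosip]

2 then 1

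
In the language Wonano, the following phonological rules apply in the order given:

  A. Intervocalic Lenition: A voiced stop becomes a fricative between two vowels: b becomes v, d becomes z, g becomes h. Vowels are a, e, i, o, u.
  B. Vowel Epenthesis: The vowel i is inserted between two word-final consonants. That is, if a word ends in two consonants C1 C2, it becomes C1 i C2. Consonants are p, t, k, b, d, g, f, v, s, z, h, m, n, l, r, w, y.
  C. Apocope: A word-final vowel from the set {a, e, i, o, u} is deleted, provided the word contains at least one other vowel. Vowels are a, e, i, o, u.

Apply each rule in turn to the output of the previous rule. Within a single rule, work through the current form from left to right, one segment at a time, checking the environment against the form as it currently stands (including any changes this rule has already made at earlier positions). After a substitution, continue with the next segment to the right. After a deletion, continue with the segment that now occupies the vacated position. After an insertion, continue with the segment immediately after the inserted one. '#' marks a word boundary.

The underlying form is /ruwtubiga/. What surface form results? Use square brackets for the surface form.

A Intervocalic Lenition: [ruwtubiga] → [ruwtuviha]
B Vowel Epenthesis: no change — [ruwtuviha]
C Apocope: [ruwtuviha] → [ruwtuvih]

[ruwtuvih]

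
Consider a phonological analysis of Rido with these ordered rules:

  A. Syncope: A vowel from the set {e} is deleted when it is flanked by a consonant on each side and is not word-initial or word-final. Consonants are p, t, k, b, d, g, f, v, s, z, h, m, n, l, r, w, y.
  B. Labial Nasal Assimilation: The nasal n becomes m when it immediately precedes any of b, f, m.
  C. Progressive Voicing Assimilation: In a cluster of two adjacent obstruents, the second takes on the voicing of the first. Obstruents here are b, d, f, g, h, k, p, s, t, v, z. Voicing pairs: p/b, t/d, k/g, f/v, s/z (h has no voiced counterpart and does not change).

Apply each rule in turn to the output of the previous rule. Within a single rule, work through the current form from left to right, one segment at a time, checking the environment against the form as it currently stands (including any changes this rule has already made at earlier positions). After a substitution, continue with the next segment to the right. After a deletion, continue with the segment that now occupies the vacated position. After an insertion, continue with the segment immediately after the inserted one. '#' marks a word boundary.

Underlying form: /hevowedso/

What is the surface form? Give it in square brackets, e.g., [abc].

[hfowdzo]

A Syncope: [hevowedso] → [hvowdso]
B Labial Nasal Assimilation: no change — [hvowdso]
C Progressive Voicing Assimilation: [hvowdso] → [hfowdzo]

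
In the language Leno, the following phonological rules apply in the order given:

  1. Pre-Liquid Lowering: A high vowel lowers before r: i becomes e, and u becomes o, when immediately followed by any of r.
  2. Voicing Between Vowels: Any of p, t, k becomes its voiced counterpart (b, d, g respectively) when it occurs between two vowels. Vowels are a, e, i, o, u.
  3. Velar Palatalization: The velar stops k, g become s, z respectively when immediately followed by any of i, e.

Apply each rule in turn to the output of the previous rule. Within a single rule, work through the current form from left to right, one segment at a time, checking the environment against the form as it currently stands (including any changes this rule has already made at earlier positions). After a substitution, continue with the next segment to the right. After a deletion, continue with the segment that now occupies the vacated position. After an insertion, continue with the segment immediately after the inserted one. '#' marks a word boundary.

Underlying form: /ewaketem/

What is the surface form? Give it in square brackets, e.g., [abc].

1 Pre-Liquid Lowering: no change — [ewaketem]
2 Voicing Between Vowels: [ewaketem] → [ewagedem]
3 Velar Palatalization: [ewagedem] → [ewazedem]

[ewazedem]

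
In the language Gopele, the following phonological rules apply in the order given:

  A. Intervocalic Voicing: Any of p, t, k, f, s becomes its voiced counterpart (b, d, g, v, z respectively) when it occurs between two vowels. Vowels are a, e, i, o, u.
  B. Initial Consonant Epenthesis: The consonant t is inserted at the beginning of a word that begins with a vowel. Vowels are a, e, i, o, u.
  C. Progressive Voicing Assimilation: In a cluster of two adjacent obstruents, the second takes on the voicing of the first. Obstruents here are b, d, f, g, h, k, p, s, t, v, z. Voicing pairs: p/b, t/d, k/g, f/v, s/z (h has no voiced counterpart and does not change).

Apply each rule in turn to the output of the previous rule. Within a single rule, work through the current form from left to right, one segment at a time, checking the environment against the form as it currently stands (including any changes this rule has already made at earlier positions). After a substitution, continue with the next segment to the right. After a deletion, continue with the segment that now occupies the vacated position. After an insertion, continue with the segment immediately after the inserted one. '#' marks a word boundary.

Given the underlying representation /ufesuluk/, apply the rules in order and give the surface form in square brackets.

[tuvezuluk]

A Intervocalic Voicing: [ufesuluk] → [uvezuluk]
B Initial Consonant Epenthesis: [uvezuluk] → [tuvezuluk]
C Progressive Voicing Assimilation: no change — [tuvezuluk]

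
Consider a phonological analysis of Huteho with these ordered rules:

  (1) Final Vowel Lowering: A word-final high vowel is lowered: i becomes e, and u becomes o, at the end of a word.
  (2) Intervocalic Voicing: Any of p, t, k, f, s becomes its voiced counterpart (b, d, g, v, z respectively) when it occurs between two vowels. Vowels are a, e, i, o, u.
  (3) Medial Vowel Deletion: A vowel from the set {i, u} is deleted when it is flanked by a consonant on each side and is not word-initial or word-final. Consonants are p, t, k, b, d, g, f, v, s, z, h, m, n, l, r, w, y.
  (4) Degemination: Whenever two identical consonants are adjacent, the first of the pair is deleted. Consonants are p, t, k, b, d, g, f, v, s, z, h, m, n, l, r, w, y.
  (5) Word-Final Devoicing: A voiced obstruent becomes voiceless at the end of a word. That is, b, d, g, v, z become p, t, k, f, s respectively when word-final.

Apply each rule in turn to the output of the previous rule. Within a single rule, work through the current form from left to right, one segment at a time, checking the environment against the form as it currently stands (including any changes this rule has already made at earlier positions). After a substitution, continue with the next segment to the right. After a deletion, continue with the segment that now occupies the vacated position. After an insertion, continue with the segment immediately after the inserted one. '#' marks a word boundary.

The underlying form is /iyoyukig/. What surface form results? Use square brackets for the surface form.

(1) Final Vowel Lowering: no change — [iyoyukig]
(2) Intervocalic Voicing: [iyoyukig] → [iyoyugig]
(3) Medial Vowel Deletion: [iyoyugig] → [iyoygg]
(4) Degemination: [iyoygg] → [iyoyg]
(5) Word-Final Devoicing: [iyoyg] → [iyoyk]

[iyoyk]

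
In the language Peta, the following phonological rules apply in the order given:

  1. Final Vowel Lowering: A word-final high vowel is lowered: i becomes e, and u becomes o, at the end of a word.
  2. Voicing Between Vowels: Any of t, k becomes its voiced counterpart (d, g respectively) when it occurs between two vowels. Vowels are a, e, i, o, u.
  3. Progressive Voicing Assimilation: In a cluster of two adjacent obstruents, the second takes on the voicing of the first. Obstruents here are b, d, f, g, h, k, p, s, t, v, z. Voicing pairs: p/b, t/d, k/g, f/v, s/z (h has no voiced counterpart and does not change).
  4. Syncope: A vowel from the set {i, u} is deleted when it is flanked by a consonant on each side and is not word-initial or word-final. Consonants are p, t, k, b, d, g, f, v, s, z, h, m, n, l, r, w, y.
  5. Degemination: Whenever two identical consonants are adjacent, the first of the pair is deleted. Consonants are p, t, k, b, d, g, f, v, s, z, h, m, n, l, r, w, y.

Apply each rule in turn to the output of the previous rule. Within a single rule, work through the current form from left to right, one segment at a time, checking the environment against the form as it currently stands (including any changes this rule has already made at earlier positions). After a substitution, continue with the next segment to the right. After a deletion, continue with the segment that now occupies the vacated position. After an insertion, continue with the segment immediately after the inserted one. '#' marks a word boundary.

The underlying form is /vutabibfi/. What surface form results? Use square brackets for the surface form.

[vdabve]

1 Final Vowel Lowering: [vutabibfi] → [vutabibfe]
2 Voicing Between Vowels: [vutabibfe] → [vudabibfe]
3 Progressive Voicing Assimilation: [vudabibfe] → [vudabibve]
4 Syncope: [vudabibve] → [vdabbve]
5 Degemination: [vdabbve] → [vdabve]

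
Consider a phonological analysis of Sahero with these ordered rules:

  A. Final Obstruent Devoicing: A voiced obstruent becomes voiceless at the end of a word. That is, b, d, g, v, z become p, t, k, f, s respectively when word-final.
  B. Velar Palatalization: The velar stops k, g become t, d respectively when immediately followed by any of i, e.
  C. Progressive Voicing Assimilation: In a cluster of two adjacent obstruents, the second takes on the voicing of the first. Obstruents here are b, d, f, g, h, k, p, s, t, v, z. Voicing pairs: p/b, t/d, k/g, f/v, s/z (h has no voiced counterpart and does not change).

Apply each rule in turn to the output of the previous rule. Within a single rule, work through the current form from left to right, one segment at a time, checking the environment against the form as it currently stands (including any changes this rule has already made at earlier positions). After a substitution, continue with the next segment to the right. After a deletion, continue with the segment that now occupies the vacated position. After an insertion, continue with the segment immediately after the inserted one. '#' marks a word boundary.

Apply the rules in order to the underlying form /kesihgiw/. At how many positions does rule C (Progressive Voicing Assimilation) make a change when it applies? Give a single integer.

1

A Final Obstruent Devoicing: no change — [kesihgiw]
B Velar Palatalization: [kesihgiw] → [tesihdiw]
C Progressive Voicing Assimilation: [tesihdiw] → [tesihtiw]
Rule C changed 1 position(s).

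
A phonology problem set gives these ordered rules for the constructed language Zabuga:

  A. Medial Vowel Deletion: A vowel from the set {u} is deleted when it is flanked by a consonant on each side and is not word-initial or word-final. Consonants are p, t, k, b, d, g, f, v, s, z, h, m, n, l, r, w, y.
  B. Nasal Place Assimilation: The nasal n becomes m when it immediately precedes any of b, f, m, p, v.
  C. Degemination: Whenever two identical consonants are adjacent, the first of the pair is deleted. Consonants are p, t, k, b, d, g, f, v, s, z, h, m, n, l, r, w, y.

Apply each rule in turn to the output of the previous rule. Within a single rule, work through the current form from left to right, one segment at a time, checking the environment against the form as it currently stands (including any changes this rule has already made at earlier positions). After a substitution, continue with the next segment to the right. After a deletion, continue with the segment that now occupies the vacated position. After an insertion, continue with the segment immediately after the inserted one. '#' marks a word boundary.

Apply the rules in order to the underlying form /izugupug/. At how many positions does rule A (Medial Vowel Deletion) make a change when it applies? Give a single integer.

3

A Medial Vowel Deletion: [izugupug] → [izgpg]
B Nasal Place Assimilation: no change — [izgpg]
C Degemination: no change — [izgpg]
Rule A changed 3 position(s).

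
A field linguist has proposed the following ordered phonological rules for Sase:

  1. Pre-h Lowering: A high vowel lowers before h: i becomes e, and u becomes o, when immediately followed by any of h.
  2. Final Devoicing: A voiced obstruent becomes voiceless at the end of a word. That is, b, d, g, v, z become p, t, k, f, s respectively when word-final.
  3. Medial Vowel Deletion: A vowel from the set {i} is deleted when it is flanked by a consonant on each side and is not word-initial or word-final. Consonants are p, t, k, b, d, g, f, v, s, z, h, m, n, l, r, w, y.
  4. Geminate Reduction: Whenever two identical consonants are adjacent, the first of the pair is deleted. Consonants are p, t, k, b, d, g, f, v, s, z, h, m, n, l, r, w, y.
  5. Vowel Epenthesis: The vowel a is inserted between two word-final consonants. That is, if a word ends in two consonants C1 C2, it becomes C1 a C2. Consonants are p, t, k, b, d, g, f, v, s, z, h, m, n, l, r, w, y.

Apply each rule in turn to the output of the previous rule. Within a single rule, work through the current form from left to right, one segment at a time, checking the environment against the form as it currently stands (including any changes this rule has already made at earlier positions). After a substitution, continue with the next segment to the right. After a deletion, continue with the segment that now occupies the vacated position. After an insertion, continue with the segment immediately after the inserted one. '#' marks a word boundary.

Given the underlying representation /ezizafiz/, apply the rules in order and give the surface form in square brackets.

1 Pre-h Lowering: no change — [ezizafiz]
2 Final Devoicing: [ezizafiz] → [ezizafis]
3 Medial Vowel Deletion: [ezizafis] → [ezzafs]
4 Geminate Reduction: [ezzafs] → [ezafs]
5 Vowel Epenthesis: [ezafs] → [ezafas]

[ezafas]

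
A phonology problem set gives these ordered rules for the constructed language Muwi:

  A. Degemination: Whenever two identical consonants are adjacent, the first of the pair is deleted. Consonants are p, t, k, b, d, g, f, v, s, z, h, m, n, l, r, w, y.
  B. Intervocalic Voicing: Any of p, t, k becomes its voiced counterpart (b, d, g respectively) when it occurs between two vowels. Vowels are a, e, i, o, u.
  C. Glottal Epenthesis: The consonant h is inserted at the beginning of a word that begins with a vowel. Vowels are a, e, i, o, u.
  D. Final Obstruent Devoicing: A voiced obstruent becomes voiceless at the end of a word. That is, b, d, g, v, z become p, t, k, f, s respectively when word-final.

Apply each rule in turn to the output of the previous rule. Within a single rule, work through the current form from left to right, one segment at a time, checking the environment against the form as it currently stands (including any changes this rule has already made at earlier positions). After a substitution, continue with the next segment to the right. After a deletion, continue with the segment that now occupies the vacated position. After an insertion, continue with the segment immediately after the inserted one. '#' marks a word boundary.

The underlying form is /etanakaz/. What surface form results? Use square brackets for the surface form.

[hedanagas]

A Degemination: no change — [etanakaz]
B Intervocalic Voicing: [etanakaz] → [edanagaz]
C Glottal Epenthesis: [edanagaz] → [hedanagaz]
D Final Obstruent Devoicing: [hedanagaz] → [hedanagas]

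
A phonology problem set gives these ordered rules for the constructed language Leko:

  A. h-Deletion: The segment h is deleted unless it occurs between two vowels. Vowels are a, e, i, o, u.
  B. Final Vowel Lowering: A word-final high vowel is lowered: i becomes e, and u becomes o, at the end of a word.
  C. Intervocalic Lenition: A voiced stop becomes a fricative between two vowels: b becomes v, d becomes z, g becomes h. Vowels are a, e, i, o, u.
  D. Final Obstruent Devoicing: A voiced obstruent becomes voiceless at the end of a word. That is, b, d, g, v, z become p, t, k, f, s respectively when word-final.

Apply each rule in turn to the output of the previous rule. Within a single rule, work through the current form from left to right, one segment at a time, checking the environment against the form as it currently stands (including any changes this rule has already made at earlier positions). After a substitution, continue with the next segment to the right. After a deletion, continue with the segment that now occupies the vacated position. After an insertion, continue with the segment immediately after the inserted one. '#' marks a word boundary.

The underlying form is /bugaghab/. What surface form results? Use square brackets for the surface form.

[buhahap]

A h-Deletion: [bugaghab] → [bugagab]
B Final Vowel Lowering: no change — [bugagab]
C Intervocalic Lenition: [bugagab] → [buhahab]
D Final Obstruent Devoicing: [buhahab] → [buhahap]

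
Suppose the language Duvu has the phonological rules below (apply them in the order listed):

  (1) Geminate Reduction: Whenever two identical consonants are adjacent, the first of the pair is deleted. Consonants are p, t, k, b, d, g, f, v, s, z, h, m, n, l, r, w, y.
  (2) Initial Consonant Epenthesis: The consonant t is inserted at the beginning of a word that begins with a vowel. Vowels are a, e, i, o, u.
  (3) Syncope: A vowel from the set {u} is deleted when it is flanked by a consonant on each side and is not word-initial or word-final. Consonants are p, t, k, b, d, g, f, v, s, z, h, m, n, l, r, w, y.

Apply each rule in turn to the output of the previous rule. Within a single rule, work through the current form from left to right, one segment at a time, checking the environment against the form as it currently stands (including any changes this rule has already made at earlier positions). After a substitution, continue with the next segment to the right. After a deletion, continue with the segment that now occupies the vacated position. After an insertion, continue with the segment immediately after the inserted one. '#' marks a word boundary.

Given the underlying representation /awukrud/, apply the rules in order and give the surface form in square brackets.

[tawkrd]

(1) Geminate Reduction: no change — [awukrud]
(2) Initial Consonant Epenthesis: [awukrud] → [tawukrud]
(3) Syncope: [tawukrud] → [tawkrd]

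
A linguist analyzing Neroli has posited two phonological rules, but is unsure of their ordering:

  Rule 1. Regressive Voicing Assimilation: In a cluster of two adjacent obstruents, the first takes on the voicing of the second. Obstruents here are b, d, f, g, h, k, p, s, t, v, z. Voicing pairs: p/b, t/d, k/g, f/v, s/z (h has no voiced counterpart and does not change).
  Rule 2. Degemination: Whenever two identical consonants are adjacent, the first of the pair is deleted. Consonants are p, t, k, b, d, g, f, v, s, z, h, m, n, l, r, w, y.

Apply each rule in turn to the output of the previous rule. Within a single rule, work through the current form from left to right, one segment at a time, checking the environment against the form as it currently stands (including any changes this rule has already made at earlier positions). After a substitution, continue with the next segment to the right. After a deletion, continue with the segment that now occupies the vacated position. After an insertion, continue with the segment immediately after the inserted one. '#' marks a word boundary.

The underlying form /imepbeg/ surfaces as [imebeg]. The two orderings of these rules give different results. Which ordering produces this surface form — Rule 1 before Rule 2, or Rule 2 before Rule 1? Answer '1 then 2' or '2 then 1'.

1 then 2

Order 1 then 2:
  1 Regressive Voicing Assimilation: [imepbeg] → [imebbeg]
  2 Degemination: [imebbeg] → [imebeg]
  result: [imebeg]
Order 2 then 1:
  2 Degemination: no change — [imepbeg]
  1 Regressive Voicing Assimilation: [imepbeg] → [imebbeg]
  result: [imebbeg]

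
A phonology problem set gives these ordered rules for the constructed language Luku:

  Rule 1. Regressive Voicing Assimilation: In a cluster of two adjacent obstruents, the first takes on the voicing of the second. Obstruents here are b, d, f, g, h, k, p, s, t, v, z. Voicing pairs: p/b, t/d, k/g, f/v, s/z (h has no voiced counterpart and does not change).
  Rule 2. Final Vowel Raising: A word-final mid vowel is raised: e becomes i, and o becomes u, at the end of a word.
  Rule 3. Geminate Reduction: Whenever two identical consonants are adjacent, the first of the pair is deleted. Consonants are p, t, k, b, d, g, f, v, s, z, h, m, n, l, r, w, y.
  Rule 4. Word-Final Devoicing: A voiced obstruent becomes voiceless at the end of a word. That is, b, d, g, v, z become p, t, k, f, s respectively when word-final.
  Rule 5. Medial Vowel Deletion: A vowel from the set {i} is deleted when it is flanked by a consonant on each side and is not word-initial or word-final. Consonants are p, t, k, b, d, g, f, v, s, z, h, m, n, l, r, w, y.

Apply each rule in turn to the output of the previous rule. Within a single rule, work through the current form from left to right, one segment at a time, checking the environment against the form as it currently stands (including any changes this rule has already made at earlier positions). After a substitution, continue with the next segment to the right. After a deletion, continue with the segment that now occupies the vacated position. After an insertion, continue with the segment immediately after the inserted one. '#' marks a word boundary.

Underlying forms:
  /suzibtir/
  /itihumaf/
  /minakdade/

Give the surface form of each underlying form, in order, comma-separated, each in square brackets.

[suzptr], [ithumaf], [mnagdadi]

/suzibtir/:
  Rule 1 Regressive Voicing Assimilation: [suzibtir] → [suziptir]
  Rule 2 Final Vowel Raising: no change — [suziptir]
  Rule 3 Geminate Reduction: no change — [suziptir]
  Rule 4 Word-Final Devoicing: no change — [suziptir]
  Rule 5 Medial Vowel Deletion: [suziptir] → [suzptr]
/itihumaf/:
  Rule 1 Regressive Voicing Assimilation: no change — [itihumaf]
  Rule 2 Final Vowel Raising: no change — [itihumaf]
  Rule 3 Geminate Reduction: no change — [itihumaf]
  Rule 4 Word-Final Devoicing: no change — [itihumaf]
  Rule 5 Medial Vowel Deletion: [itihumaf] → [ithumaf]
/minakdade/:
  Rule 1 Regressive Voicing Assimilation: [minakdade] → [minagdade]
  Rule 2 Final Vowel Raising: [minagdade] → [minagdadi]
  Rule 3 Geminate Reduction: no change — [minagdadi]
  Rule 4 Word-Final Devoicing: no change — [minagdadi]
  Rule 5 Medial Vowel Deletion: [minagdadi] → [mnagdadi]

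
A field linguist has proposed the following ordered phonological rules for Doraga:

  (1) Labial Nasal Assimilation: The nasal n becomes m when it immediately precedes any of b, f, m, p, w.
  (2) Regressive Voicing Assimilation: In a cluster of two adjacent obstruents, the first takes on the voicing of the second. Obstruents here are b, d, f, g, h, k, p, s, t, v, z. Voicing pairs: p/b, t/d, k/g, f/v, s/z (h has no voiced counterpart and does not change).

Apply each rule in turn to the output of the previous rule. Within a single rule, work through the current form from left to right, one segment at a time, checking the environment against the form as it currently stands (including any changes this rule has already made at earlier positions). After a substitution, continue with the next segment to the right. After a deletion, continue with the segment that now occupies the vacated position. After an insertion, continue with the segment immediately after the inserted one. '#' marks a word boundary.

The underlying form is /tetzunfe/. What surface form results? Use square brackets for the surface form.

[tedzumfe]

(1) Labial Nasal Assimilation: [tetzunfe] → [tetzumfe]
(2) Regressive Voicing Assimilation: [tetzumfe] → [tedzumfe]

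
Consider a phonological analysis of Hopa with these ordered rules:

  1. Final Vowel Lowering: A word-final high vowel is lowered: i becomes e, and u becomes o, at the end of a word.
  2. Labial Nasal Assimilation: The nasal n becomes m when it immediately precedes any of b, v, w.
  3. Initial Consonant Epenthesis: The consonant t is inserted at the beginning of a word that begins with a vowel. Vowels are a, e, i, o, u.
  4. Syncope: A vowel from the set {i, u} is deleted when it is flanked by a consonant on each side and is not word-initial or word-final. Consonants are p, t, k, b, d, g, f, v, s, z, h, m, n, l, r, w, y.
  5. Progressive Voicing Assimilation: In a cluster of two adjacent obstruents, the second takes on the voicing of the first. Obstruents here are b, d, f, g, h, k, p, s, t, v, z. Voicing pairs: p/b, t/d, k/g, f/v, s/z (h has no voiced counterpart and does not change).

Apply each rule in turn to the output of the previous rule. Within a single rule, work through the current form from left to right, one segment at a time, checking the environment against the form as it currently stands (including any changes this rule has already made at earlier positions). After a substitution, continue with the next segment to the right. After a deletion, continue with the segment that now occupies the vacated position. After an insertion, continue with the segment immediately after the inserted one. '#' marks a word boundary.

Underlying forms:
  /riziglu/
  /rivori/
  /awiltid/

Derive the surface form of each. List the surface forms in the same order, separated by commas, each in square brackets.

/riziglu/:
  1 Final Vowel Lowering: [riziglu] → [riziglo]
  2 Labial Nasal Assimilation: no change — [riziglo]
  3 Initial Consonant Epenthesis: no change — [riziglo]
  4 Syncope: [riziglo] → [rzglo]
  5 Progressive Voicing Assimilation: no change — [rzglo]
/rivori/:
  1 Final Vowel Lowering: [rivori] → [rivore]
  2 Labial Nasal Assimilation: no change — [rivore]
  3 Initial Consonant Epenthesis: no change — [rivore]
  4 Syncope: [rivore] → [rvore]
  5 Progressive Voicing Assimilation: no change — [rvore]
/awiltid/:
  1 Final Vowel Lowering: no change — [awiltid]
  2 Labial Nasal Assimilation: no change — [awiltid]
  3 Initial Consonant Epenthesis: [awiltid] → [tawiltid]
  4 Syncope: [tawiltid] → [tawltd]
  5 Progressive Voicing Assimilation: [tawltd] → [tawltt]

[rzglo], [rvore], [tawltt]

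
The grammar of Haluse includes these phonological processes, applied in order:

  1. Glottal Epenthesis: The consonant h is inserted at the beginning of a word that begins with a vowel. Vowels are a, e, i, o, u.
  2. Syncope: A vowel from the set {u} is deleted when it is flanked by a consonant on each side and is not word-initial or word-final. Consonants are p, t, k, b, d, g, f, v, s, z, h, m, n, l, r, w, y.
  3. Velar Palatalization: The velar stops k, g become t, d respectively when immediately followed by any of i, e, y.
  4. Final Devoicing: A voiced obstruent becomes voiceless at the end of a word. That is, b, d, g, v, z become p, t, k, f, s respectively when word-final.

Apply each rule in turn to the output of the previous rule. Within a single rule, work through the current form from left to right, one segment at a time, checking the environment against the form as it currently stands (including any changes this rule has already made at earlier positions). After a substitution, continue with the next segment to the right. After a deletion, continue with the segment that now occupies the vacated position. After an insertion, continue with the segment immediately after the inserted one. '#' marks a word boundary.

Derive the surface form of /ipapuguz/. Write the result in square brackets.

1 Glottal Epenthesis: [ipapuguz] → [hipapuguz]
2 Syncope: [hipapuguz] → [hipapgz]
3 Velar Palatalization: no change — [hipapgz]
4 Final Devoicing: [hipapgz] → [hipapgs]

[hipapgs]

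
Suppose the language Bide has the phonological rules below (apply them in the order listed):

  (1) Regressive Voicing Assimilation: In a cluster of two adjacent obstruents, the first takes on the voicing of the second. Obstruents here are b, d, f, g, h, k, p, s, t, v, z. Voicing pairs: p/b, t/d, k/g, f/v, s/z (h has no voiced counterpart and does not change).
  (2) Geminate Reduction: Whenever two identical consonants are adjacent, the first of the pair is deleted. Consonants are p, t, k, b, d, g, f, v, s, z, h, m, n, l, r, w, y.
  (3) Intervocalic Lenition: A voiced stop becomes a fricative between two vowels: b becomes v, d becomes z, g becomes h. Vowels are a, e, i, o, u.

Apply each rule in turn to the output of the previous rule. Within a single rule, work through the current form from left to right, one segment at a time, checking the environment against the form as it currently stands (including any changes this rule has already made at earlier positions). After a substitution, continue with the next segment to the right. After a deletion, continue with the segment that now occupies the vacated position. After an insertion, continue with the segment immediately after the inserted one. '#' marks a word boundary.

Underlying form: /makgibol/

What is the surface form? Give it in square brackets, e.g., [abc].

(1) Regressive Voicing Assimilation: [makgibol] → [maggibol]
(2) Geminate Reduction: [maggibol] → [magibol]
(3) Intervocalic Lenition: [magibol] → [mahivol]

[mahivol]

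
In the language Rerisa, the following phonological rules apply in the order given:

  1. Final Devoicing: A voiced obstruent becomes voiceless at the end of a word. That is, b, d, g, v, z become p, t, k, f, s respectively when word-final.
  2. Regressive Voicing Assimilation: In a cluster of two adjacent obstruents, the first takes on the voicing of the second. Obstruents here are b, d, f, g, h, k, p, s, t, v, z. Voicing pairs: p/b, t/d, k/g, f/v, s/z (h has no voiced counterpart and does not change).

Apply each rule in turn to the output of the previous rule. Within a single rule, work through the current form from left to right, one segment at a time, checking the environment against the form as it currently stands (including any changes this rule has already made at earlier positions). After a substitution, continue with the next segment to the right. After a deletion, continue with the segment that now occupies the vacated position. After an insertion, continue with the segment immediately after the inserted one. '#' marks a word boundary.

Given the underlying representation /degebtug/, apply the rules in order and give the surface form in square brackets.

1 Final Devoicing: [degebtug] → [degebtuk]
2 Regressive Voicing Assimilation: [degebtuk] → [degeptuk]

[degeptuk]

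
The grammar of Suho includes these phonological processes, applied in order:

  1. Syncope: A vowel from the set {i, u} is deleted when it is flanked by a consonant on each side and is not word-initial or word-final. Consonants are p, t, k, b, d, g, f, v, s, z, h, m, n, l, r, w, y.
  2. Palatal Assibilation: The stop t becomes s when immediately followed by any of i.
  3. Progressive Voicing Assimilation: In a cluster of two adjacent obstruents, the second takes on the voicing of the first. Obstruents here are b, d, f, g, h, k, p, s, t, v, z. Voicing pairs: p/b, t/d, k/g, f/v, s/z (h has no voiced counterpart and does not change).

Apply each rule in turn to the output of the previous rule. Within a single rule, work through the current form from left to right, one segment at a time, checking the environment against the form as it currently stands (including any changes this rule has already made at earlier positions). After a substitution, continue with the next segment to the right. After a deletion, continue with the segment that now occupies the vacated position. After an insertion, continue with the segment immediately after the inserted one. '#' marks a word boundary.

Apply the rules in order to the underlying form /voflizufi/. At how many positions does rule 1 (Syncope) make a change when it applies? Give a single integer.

2

1 Syncope: [voflizufi] → [voflzfi]
2 Palatal Assibilation: no change — [voflzfi]
3 Progressive Voicing Assimilation: [voflzfi] → [voflzvi]
Rule 1 changed 2 position(s).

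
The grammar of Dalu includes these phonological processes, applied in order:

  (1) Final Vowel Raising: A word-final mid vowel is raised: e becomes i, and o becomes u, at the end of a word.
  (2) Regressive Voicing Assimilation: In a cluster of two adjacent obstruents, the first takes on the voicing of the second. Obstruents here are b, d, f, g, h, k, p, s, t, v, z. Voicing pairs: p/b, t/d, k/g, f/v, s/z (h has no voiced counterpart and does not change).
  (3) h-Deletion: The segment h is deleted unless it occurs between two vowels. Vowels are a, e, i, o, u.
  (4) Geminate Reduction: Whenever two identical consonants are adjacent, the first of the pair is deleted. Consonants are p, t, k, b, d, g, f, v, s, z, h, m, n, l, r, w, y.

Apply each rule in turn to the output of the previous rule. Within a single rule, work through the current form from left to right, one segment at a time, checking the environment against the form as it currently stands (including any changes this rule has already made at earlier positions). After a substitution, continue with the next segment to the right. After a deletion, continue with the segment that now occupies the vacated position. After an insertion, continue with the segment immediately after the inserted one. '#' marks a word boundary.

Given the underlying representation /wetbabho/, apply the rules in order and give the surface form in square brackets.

[wedbapu]

(1) Final Vowel Raising: [wetbabho] → [wetbabhu]
(2) Regressive Voicing Assimilation: [wetbabhu] → [wedbaphu]
(3) h-Deletion: [wedbaphu] → [wedbapu]
(4) Geminate Reduction: no change — [wedbapu]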